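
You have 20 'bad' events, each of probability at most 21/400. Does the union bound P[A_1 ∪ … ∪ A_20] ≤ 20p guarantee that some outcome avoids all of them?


Union bound: P[∪_{i=1}^{20} A_i] ≤ Σ_i P[A_i] ≤ 20·p = 20·(21/400) = 21/20.
Numerically: 21/20 ≈ 1.0500000.
Is 21/20 < 1? NO.
Since the bound 21/20 is ≥ 1, the union bound is uninformative here; it does NOT by itself certify existence.

20·p = 21/20 ≈ 1.0500000; existence NOT certified by the union bound.


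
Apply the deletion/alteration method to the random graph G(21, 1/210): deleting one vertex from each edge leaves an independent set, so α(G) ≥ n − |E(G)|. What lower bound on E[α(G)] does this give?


E[|E(G)|] = C(21, 2)·p = 210 · (1/210) = 1.
E[α(G)] ≥ n − E[|E(G)|] = 21 − 1 = 20.
Numerically: ≈ 20.000000.
(This is only a lower bound; the true E[α(G)] may be larger.)

E[α(G)] ≥ 20 ≈ 20.000000.


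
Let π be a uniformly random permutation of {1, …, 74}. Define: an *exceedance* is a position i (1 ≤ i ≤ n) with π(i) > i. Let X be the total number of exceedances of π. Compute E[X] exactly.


Write X = Σ_{i=1}^{74} X_i, where X_i = 1_{π(i) > i}.
For each fixed i, π(i) is uniform over {1, …, 74} (marginal of a uniform permutation), so P[π(i) > i] = (n − i)/n. Summing: Σ_{i=1}^{74} (n − i)/n = (0 + 1 + … + 73)/74 = 74(74 − 1)/(2·74) = (74 − 1)/2.
Hence E[X] = Σ_{i=1}^{74} (74 − i)/74 = 73/2 ≈ 36.500000.

E[X] = 73/2 = 36.500000.


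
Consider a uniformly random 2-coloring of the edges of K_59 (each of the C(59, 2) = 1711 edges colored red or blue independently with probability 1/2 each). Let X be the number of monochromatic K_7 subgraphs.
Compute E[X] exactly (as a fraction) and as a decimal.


Let X = Σ_S X_S over the C(59, 7) = 341149446 subsets S of size 7, where X_S = 1 if the K_7 on S is monochromatic.
For a fixed S, the K_7 on S has C(7, 2) = 21 edges. P[all 21 edges red] = (1/2)^21, and likewise for blue, so P[monochromatic] = 2·(1/2)^21 = 2^{1 − 21} = 1/1048576.
Summing: E[X] = C(59, 7) · 2^{1 − 21} = 341149446 · 1/1048576 = 170574723/524288.
Numerically: E[X] ≈ 325.345.

E[X] = C(59,7)·2^(1−C(7,2)) = 170574723/524288 ≈ 325.345.


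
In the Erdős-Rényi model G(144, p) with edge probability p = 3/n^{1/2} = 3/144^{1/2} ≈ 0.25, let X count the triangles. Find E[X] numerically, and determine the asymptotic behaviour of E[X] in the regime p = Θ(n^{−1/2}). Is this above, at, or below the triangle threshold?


Number of potential triangles: C(144, 3) = 487344.
Each occurs with probability p³ ≈ (0.25)³ ≈ 1.56250e-02.
By linearity: E[X] = C(144, 3)·p³ ≈ 487344 · 1.56250e-02 ≈ 7614.750.
Since α = 1/2 < 1, p = c/n^{1/2} ≫ 1/n is above the triangle threshold p ~ 1/n. Asymptotically E[X] ~ (c³/6)·n^{3(1−α)} = (3³/6)·n^{1.5} → ∞; triangles are abundant w.h.p.

E[X] ≈ 7614.750; in regime p = Θ(1/n^{1/2}) E[X] diverges (above the triangle threshold p ~ 1/n).


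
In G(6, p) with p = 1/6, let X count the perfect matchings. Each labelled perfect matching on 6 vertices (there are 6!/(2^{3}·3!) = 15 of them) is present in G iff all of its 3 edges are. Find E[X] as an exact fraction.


K_6 has 6!/(2^{3}·3!) = 15 labelled perfect matchings.
For each such perfect matching H, let X_H = 1 if all 3 edges of H are present in G. Then P[X_H = 1] = p^{3} = (1/6)^{3} = 1/216.
By linearity of expectation: E[X] = Σ_H E[X_H] = 15 · p^{3} = 15 · 1/216 = 5/72.
Numerically: E[X] ≈ 0.069444.

E[X] = 15 · (1/6)^{3} = 5/72 ≈ 0.069444.


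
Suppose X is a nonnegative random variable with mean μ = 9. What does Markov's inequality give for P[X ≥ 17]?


μ = E[X] = 9, a = 17.
Markov: P[X ≥ 17] ≤ μ/a = (9)/17 = 9/17.
Numerically: ≈ 0.52941.
(Since a = 17 > μ = 9.00000, the bound 9/17 is < 1 and informative.)

P[X ≥ 17] ≤ 9/17 ≈ 0.52941.


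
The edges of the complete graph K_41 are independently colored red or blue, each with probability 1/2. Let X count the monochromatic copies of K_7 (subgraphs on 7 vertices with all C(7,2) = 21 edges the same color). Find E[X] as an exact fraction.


Let X = Σ_S X_S over the C(41, 7) = 22481940 subsets S of size 7, where X_S = 1 if the K_7 on S is monochromatic.
For a fixed S, the K_7 on S has C(7, 2) = 21 edges. P[all 21 edges red] = (1/2)^21, and likewise for blue, so P[monochromatic] = 2·(1/2)^21 = 2^{1 − 21} = 1/1048576.
By linearity of expectation: E[X] = C(41, 7) · 2^{1 − 21} = 22481940 · 1/1048576 = 5620485/262144.
Numerically: E[X] ≈ 21.4404.

E[X] = C(41,7)·2^(1−C(7,2)) = 5620485/262144 ≈ 21.4404.


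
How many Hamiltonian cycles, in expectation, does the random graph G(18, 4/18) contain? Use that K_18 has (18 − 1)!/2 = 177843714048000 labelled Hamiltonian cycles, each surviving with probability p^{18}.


K_18 has (18 − 1)!/2 = 177843714048000 labelled Hamiltonian cycles.
For each such Hamiltonian cycle H, let X_H = 1 if all 18 edges of H are present in G. Then P[X_H = 1] = p^{18} = (2/9)^{18} = 262144/150094635296999121.
By linearity of expectation: E[X] = Σ_H E[X_H] = 177843714048000 · p^{18} = 177843714048000 · 262144/150094635296999121 = 63951526166528000/205891132094649.
Numerically: E[X] ≈ 310.608.

E[X] = 177843714048000 · (2/9)^{18} = 63951526166528000/205891132094649 ≈ 310.608.


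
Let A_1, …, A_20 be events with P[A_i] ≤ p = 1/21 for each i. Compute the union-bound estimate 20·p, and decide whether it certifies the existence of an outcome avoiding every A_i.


Union bound: P[∪_{i=1}^{20} A_i] ≤ Σ_i P[A_i] ≤ 20·p = 20·(1/21) = 20/21.
Numerically: 20/21 ≈ 0.9524.
Is 20/21 < 1? YES.
Since P[∪ A_i] ≤ 20/21 < 1, the complement has P[∩ A_i^c] ≥ 1 − 20/21 = 1/21 > 0, so some outcome avoids every A_i.

20·p = 20/21 ≈ 0.9524; existence CERTIFIED by the union bound.


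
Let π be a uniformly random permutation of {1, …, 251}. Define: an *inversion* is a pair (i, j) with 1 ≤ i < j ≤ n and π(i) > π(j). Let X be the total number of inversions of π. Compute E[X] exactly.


Write X = Σ X_I over the C(251, 2) = 31375 pairs i < j, with X_I the indicator of one inversion.
There are 31375 indicators.
For each fixed pair i < j, the values π(i) and π(j) are two distinct elements of {1, …, 251} in uniformly random order; by symmetry P[π(i) > π(j)] = 1/2.
By linearity: E[X] = 31375 · (1/2) = C(251, 2) · (1/2) = 31375/2 = 31375/2 ≈ 15687.5000.

E[X] = 31375/2 = 15687.5000.


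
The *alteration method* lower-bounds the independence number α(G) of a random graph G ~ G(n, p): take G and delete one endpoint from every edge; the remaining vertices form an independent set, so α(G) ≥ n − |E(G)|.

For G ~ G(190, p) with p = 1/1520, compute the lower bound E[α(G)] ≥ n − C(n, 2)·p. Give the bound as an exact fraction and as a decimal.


E[|E(G)|] = C(190, 2)·p = 17955 · (1/1520) = 189/16.
E[α(G)] ≥ n − E[|E(G)|] = 190 − 189/16 = 2851/16.
Numerically: ≈ 178.188.
(This is only a lower bound; the true E[α(G)] may be larger.)

E[α(G)] ≥ 2851/16 ≈ 178.188.


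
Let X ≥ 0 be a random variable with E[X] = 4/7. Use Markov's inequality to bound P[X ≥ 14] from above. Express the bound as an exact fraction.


μ = E[X] = 4/7, a = 14.
Markov: P[X ≥ 14] ≤ μ/a = (4/7)/14 = 2/49.
Numerically: ≈ 0.0408.
(Since a = 14 > μ = 0.5714, the bound 2/49 is < 1 and informative.)

P[X ≥ 14] ≤ 2/49 ≈ 0.0408.


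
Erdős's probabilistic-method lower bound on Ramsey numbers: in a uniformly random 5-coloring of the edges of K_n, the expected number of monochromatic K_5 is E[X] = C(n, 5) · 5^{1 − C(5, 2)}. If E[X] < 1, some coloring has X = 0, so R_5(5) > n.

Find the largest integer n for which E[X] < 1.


We need C(n, 5) · 5^{1 − 10} < 1, i.e. C(n, 5) < 5^{10 − 1} = 1953125.
Check values of n near the boundary:
  n = 43: C(43, 5) = 962598; 962598 < 1953125? YES
  n = 44: C(44, 5) = 1086008; 1086008 < 1953125? YES
  n = 45: C(45, 5) = 1221759; 1221759 < 1953125? YES
  n = 46: C(46, 5) = 1370754; 1370754 < 1953125? YES
  n = 47: C(47, 5) = 1533939; 1533939 < 1953125? YES
  n = 48: C(48, 5) = 1712304; 1712304 < 1953125? YES
  n = 49: C(49, 5) = 1906884; 1906884 < 1953125? YES
  n = 50: C(50, 5) = 2118760; 2118760 < 1953125? NO
  n = 51: C(51, 5) = 2349060; 2349060 < 1953125? NO
  n = 52: C(52, 5) = 2598960; 2598960 < 1953125? NO
The largest n with C(n, 5) < 1953125 is n = 49 (where E[X] = 1906884/1953125 ≈ 0.976). Hence R_5(5) > 49, i.e. R_5(5) ≥ 50.

Largest n = 49; hence R_5(5) > 49.


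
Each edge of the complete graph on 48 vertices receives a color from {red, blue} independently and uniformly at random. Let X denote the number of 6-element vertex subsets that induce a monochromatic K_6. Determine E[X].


Let X = Σ_S X_S over the C(48, 6) = 12271512 subsets S of size 6, where X_S = 1 if the K_6 on S is monochromatic.
For a fixed S, the K_6 on S has C(6, 2) = 15 edges. P[all 15 edges red] = (1/2)^15, and likewise for blue, so P[monochromatic] = 2·(1/2)^15 = 2^{1 − 15} = 1/16384.
By linearity of expectation: E[X] = C(48, 6) · 2^{1 − 15} = 12271512 · 1/16384 = 1533939/2048.
Numerically: E[X] ≈ 748.9937.

E[X] = C(48,6)·2^(1−C(6,2)) = 1533939/2048 ≈ 748.9937.


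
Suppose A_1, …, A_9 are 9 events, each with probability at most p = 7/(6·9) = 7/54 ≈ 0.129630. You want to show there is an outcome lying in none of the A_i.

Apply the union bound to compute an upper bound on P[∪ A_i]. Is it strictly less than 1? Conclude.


Union bound: P[∪_{i=1}^{9} A_i] ≤ Σ_i P[A_i] ≤ 9·p = 9·(7/54) = 7/6.
Numerically: 7/6 ≈ 1.166667.
Is 7/6 < 1? NO.
Since the bound 7/6 is ≥ 1, the union bound is uninformative here; it does NOT by itself certify existence.

9·p = 7/6 ≈ 1.166667; existence NOT certified by the union bound.


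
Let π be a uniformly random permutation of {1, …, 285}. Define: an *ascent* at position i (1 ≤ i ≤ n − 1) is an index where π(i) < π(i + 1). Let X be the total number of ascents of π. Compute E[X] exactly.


Write X = Σ X_I over i = 1, …, 284, with X_I the indicator of one ascent.
There are 284 indicators.
For each fixed i, the pair (π(i), π(i+1)) is a uniformly random ordered pair of distinct values from {1, …, 285}; by symmetry P[π(i) < π(i+1)] = 1/2.
By linearity: E[X] = 284 · (1/2) = (285 − 1) · (1/2) = 142 ≈ 142.0000.

E[X] = 142 = 142.0000.


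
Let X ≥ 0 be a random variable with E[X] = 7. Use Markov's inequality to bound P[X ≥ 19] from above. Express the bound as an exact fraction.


μ = E[X] = 7, a = 19.
Markov: P[X ≥ 19] ≤ μ/a = (7)/19 = 7/19.
Numerically: ≈ 0.368421.
(Since a = 19 > μ = 7.000000, the bound 7/19 is < 1 and informative.)

P[X ≥ 19] ≤ 7/19 ≈ 0.368421.


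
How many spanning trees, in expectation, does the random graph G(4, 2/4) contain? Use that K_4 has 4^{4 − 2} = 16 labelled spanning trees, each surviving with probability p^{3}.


K_4 has 4^{4 − 2} = 16 labelled spanning trees.
For each such spanning tree H, let X_H = 1 if all 3 edges of H are present in G. Then P[X_H = 1] = p^{3} = (1/2)^{3} = 1/8.
By linearity of expectation: E[X] = Σ_H E[X_H] = 16 · p^{3} = 16 · 1/8 = 2.
Numerically: E[X] ≈ 2.

E[X] = 16 · (1/2)^{3} = 2 ≈ 2.


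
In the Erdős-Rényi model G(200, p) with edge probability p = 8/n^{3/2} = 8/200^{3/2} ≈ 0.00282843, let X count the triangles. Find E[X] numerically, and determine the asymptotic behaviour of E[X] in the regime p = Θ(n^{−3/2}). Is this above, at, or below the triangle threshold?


Number of potential triangles: C(200, 3) = 1313400.
Each occurs with probability p³ ≈ (0.00282843)³ ≈ 2.26274170e-08.
By linearity: E[X] = C(200, 3)·p³ ≈ 1313400 · 2.26274170e-08 ≈ 0.029719.
Since α = 3/2 > 1, p = c/n^{3/2} = o(1/n) is below the triangle threshold p ~ 1/n. Asymptotically E[X] ~ (c³/6)·n^{3(1−α)} = (8³/6)·n^{-1.5} → 0, so by Markov's inequality G has no triangles w.h.p.

E[X] ≈ 0.029719; in regime p = Θ(1/n^{3/2}) E[X] tends to 0 (below the triangle threshold p ~ 1/n).


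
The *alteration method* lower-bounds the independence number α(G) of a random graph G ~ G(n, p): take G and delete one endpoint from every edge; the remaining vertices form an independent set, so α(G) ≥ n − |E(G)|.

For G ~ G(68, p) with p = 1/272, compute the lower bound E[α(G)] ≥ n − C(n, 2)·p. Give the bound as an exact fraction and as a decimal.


E[|E(G)|] = C(68, 2)·p = 2278 · (1/272) = 67/8.
E[α(G)] ≥ n − E[|E(G)|] = 68 − 67/8 = 477/8.
Numerically: ≈ 59.625000.
(This is only a lower bound; the true E[α(G)] may be larger.)

E[α(G)] ≥ 477/8 ≈ 59.625000.


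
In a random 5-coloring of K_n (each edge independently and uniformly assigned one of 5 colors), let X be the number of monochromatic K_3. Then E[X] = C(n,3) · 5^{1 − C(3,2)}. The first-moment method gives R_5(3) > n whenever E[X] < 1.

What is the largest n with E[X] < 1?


We need C(n, 3) · 5^{1 − 3} < 1, i.e. C(n, 3) < 5^{3 − 1} = 25.
Check values of n near the boundary:
  n = 5: C(5, 3) = 10; 10 < 25? YES
  n = 6: C(6, 3) = 20; 20 < 25? YES
  n = 7: C(7, 3) = 35; 35 < 25? NO
The largest n with C(n, 3) < 25 is n = 6 (where E[X] = 4/5 ≈ 0.800). Hence R_5(3) > 6, i.e. R_5(3) ≥ 7.

Largest n = 6; hence R_5(3) > 6.


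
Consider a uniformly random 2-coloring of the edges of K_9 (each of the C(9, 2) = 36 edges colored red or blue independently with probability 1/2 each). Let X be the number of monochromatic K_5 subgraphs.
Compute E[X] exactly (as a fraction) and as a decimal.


Let X = Σ_S X_S over the C(9, 5) = 126 subsets S of size 5, where X_S = 1 if the K_5 on S is monochromatic.
For a fixed S, the K_5 on S has C(5, 2) = 10 edges. P[all 10 edges red] = (1/2)^10, and likewise for blue, so P[monochromatic] = 2·(1/2)^10 = 2^{1 − 10} = 1/512.
By linearity: E[X] = C(9, 5) · 2^{1 − 10} = 126 · 1/512 = 63/256.
Numerically: E[X] ≈ 0.2461.

E[X] = C(9,5)·2^(1−C(5,2)) = 63/256 ≈ 0.2461.


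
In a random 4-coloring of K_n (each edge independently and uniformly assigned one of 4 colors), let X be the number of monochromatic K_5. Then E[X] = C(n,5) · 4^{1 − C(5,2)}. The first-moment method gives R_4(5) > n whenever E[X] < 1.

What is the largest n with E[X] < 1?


We need C(n, 5) · 4^{1 − 10} < 1, i.e. C(n, 5) < 4^{10 − 1} = 262144.
Check values of n near the boundary:
  n = 32: C(32, 5) = 201376; 201376 < 262144? YES
  n = 33: C(33, 5) = 237336; 237336 < 262144? YES
  n = 34: C(34, 5) = 278256; 278256 < 262144? NO
  n = 35: C(35, 5) = 324632; 324632 < 262144? NO
The largest n with C(n, 5) < 262144 is n = 33 (where E[X] = 29667/32768 ≈ 0.90536). Hence R_4(5) > 33, i.e. R_4(5) ≥ 34.

Largest n = 33; hence R_4(5) > 33.


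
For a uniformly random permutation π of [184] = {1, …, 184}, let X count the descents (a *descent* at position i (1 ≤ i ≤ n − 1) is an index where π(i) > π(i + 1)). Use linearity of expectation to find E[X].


Write X = Σ X_I over i = 1, …, 183, with X_I the indicator of one descent.
There are 183 indicators.
For each fixed i, the pair (π(i), π(i+1)) is a uniformly random ordered pair of distinct values from {1, …, 184}; by symmetry P[π(i) > π(i+1)] = 1/2.
By linearity: E[X] = 183 · (1/2) = (184 − 1) · (1/2) = 183/2 ≈ 91.500.

E[X] = 183/2 = 91.500.


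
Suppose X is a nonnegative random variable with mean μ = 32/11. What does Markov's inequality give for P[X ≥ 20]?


μ = E[X] = 32/11, a = 20.
Markov: P[X ≥ 20] ≤ μ/a = (32/11)/20 = 8/55.
Numerically: ≈ 0.145455.
(Since a = 20 > μ = 2.909091, the bound 8/55 is < 1 and informative.)

P[X ≥ 20] ≤ 8/55 ≈ 0.145455.


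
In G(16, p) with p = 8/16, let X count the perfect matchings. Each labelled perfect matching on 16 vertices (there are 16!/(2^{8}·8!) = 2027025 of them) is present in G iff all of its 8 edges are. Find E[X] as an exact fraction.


K_16 has 16!/(2^{8}·8!) = 2027025 labelled perfect matchings.
For each such perfect matching H, let X_H = 1 if all 8 edges of H are present in G. Then P[X_H = 1] = p^{8} = (1/2)^{8} = 1/256.
Summing the indicators: E[X] = Σ_H E[X_H] = 2027025 · p^{8} = 2027025 · 1/256 = 2027025/256.
Numerically: E[X] ≈ 7.92e+03.

E[X] = 2027025 · (1/2)^{8} = 2027025/256 ≈ 7.92e+03.


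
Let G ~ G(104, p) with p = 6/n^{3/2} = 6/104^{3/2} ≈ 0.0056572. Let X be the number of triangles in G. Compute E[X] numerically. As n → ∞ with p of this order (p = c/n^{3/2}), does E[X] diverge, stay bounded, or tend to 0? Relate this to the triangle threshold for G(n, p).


Number of potential triangles: C(104, 3) = 182104.
Each occurs with probability p³ ≈ (0.0056572)³ ≈ 1.81052166e-07.
By linearity: E[X] = C(104, 3)·p³ ≈ 182104 · 1.81052166e-07 ≈ 0.032970.
Since α = 3/2 > 1, p = c/n^{3/2} = o(1/n) is below the triangle threshold p ~ 1/n. Asymptotically E[X] ~ (c³/6)·n^{3(1−α)} = (6³/6)·n^{-1.5} → 0, so by Markov's inequality G has no triangles w.h.p.

E[X] ≈ 0.032970; in regime p = Θ(1/n^{3/2}) E[X] tends to 0 (below the triangle threshold p ~ 1/n).


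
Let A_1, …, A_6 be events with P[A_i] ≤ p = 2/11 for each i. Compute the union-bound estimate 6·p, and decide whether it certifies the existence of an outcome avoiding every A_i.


Union bound: P[∪_{i=1}^{6} A_i] ≤ Σ_i P[A_i] ≤ 6·p = 6·(2/11) = 12/11.
Numerically: 12/11 ≈ 1.090909.
Is 12/11 < 1? NO.
Since the bound 12/11 is ≥ 1, the union bound is uninformative here; it does NOT by itself certify existence.

6·p = 12/11 ≈ 1.090909; existence NOT certified by the union bound.


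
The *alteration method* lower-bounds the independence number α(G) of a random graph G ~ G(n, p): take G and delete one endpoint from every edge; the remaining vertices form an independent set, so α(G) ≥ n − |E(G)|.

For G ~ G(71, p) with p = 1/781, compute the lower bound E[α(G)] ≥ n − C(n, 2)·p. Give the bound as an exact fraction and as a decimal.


E[|E(G)|] = C(71, 2)·p = 2485 · (1/781) = 35/11.
E[α(G)] ≥ n − E[|E(G)|] = 71 − 35/11 = 746/11.
Numerically: ≈ 67.818.
(This is only a lower bound; the true E[α(G)] may be larger.)

E[α(G)] ≥ 746/11 ≈ 67.818.


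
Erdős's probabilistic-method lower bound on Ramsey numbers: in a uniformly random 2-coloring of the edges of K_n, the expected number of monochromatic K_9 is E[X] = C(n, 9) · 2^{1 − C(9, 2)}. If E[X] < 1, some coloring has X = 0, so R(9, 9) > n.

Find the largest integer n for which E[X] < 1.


We need C(n, 9) · 2^{1 − 36} < 1, i.e. C(n, 9) < 2^{36 − 1} = 34359738368.
Check values of n near the boundary:
  n = 63: C(63, 9) = 23667689815; 23667689815 < 34359738368? YES
  n = 64: C(64, 9) = 27540584512; 27540584512 < 34359738368? YES
  n = 65: C(65, 9) = 31966749880; 31966749880 < 34359738368? YES
  n = 66: C(66, 9) = 37014131440; 37014131440 < 34359738368? NO
The largest n with C(n, 9) < 34359738368 is n = 65 (where E[X] = 3995843735/4294967296 ≈ 0.9303549). Hence R(9, 9) > 65, i.e. R(9, 9) ≥ 66.

Largest n = 65; hence R(9, 9) > 65.


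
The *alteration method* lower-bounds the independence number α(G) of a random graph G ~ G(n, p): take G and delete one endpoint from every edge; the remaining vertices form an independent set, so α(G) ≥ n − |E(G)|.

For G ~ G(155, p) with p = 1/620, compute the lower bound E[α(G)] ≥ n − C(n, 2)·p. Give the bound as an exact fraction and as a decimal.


E[|E(G)|] = C(155, 2)·p = 11935 · (1/620) = 77/4.
E[α(G)] ≥ n − E[|E(G)|] = 155 − 77/4 = 543/4.
Numerically: ≈ 135.750.
(This is only a lower bound; the true E[α(G)] may be larger.)

E[α(G)] ≥ 543/4 ≈ 135.750.


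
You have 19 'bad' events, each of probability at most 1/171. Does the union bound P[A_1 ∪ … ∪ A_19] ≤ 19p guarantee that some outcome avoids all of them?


Union bound: P[∪_{i=1}^{19} A_i] ≤ Σ_i P[A_i] ≤ 19·p = 19·(1/171) = 1/9.
Numerically: 1/9 ≈ 0.1111111.
Is 1/9 < 1? YES.
Since P[∪ A_i] ≤ 1/9 < 1, the complement has P[∩ A_i^c] ≥ 1 − 1/9 = 8/9 > 0, so some outcome avoids every A_i.

19·p = 1/9 ≈ 0.1111111; existence CERTIFIED by the union bound.


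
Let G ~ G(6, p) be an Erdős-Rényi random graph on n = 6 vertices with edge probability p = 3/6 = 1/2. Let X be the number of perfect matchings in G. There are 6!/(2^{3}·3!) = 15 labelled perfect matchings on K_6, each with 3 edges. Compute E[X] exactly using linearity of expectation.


K_6 has 6!/(2^{3}·3!) = 15 labelled perfect matchings.
For each such perfect matching H, let X_H = 1 if all 3 edges of H are present in G. Then P[X_H = 1] = p^{3} = (1/2)^{3} = 1/8.
By linearity: E[X] = Σ_H E[X_H] = 15 · p^{3} = 15 · 1/8 = 15/8.
Numerically: E[X] ≈ 1.875.

E[X] = 15 · (1/2)^{3} = 15/8 ≈ 1.875.


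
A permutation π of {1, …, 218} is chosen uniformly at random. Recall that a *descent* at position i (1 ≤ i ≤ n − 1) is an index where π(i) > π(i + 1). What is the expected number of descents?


Write X = Σ X_I over i = 1, …, 217, with X_I the indicator of one descent.
There are 217 indicators.
For each fixed i, the pair (π(i), π(i+1)) is a uniformly random ordered pair of distinct values from {1, …, 218}; by symmetry P[π(i) > π(i+1)] = 1/2.
By linearity: E[X] = 217 · (1/2) = (218 − 1) · (1/2) = 217/2 ≈ 108.50000.

E[X] = 217/2 = 108.50000.


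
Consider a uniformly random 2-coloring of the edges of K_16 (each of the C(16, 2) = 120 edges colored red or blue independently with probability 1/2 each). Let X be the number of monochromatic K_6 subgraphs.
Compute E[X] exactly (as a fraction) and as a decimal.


Let X = Σ_S X_S over the C(16, 6) = 8008 subsets S of size 6, where X_S = 1 if the K_6 on S is monochromatic.
For a fixed S, the K_6 on S has C(6, 2) = 15 edges. P[all 15 edges red] = (1/2)^15, and likewise for blue, so P[monochromatic] = 2·(1/2)^15 = 2^{1 − 15} = 1/16384.
Summing: E[X] = C(16, 6) · 2^{1 − 15} = 8008 · 1/16384 = 1001/2048.
Numerically: E[X] ≈ 0.489.

E[X] = C(16,6)·2^(1−C(6,2)) = 1001/2048 ≈ 0.489.


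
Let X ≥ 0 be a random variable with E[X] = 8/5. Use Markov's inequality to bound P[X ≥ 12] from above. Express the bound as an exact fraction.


μ = E[X] = 8/5, a = 12.
Markov: P[X ≥ 12] ≤ μ/a = (8/5)/12 = 2/15.
Numerically: ≈ 0.133333.
(Since a = 12 > μ = 1.600000, the bound 2/15 is < 1 and informative.)

P[X ≥ 12] ≤ 2/15 ≈ 0.133333.


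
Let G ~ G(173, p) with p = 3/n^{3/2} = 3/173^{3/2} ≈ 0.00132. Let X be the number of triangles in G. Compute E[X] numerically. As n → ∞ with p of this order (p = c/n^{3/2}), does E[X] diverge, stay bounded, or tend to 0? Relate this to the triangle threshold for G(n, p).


Number of potential triangles: C(173, 3) = 848046.
Each occurs with probability p³ ≈ (0.00132)³ ≈ 2.29169e-09.
By linearity: E[X] = C(173, 3)·p³ ≈ 848046 · 2.29169e-09 ≈ 0.002.
Since α = 3/2 > 1, p = c/n^{3/2} = o(1/n) is below the triangle threshold p ~ 1/n. Asymptotically E[X] ~ (c³/6)·n^{3(1−α)} = (3³/6)·n^{-1.5} → 0, so by Markov's inequality G has no triangles w.h.p.

E[X] ≈ 0.002; in regime p = Θ(1/n^{3/2}) E[X] tends to 0 (below the triangle threshold p ~ 1/n).


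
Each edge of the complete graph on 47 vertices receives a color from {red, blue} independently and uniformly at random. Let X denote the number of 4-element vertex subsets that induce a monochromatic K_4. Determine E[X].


Let X = Σ_S X_S over the C(47, 4) = 178365 subsets S of size 4, where X_S = 1 if the K_4 on S is monochromatic.
For a fixed S, the K_4 on S has C(4, 2) = 6 edges. P[all 6 edges red] = (1/2)^6, and likewise for blue, so P[monochromatic] = 2·(1/2)^6 = 2^{1 − 6} = 1/32.
By linearity of expectation: E[X] = C(47, 4) · 2^{1 − 6} = 178365 · 1/32 = 178365/32.
Numerically: E[X] ≈ 5573.9062.

E[X] = C(47,4)·2^(1−C(4,2)) = 178365/32 ≈ 5573.9062.


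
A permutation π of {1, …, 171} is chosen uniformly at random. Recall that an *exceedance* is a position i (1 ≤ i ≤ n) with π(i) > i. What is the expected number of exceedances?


Write X = Σ_{i=1}^{171} X_i, where X_i = 1_{π(i) > i}.
For each fixed i, π(i) is uniform over {1, …, 171} (marginal of a uniform permutation), so P[π(i) > i] = (n − i)/n. Summing: Σ_{i=1}^{171} (n − i)/n = (0 + 1 + … + 170)/171 = 171(171 − 1)/(2·171) = (171 − 1)/2.
Hence E[X] = Σ_{i=1}^{171} (171 − i)/171 = 85 ≈ 85.000.

E[X] = 85 = 85.000.


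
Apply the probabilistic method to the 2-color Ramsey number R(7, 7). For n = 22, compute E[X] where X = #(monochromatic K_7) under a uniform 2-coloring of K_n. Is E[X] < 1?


E[X] = C(22, 7) · 2^{1 − 21} = 170544 · 2^{−20} = 170544/1048576.
As a reduced fraction: E[X] = 10659/65536 ≈ 0.1626434.
Is E[X] < 1? YES.
Since E[X] < 1, there exists a 2-coloring of K_{22} with no monochromatic K_7; hence R(7, 7) > 22.

E[X] = 10659/65536 ≈ 0.1626434; E[X] < 1, so R(7, 7) > 22.


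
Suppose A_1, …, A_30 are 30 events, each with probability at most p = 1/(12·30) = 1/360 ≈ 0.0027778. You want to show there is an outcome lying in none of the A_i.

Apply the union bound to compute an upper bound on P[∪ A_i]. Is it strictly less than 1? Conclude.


Union bound: P[∪_{i=1}^{30} A_i] ≤ Σ_i P[A_i] ≤ 30·p = 30·(1/360) = 1/12.
Numerically: 1/12 ≈ 0.0833333.
Is 1/12 < 1? YES.
Since P[∪ A_i] ≤ 1/12 < 1, the complement has P[∩ A_i^c] ≥ 1 − 1/12 = 11/12 > 0, so some outcome avoids every A_i.

30·p = 1/12 ≈ 0.0833333; existence CERTIFIED by the union bound.


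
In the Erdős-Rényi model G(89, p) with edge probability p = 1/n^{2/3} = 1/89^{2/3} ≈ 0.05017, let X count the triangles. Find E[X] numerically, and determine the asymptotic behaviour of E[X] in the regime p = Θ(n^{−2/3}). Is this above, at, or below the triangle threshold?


Number of potential triangles: C(89, 3) = 113564.
Each occurs with probability p³ ≈ (0.05017)³ ≈ 1.262467e-04.
By linearity: E[X] = C(89, 3)·p³ ≈ 113564 · 1.262467e-04 ≈ 14.3371.
Since α = 2/3 < 1, p = c/n^{2/3} ≫ 1/n is above the triangle threshold p ~ 1/n. Asymptotically E[X] ~ (c³/6)·n^{3(1−α)} = (1³/6)·n^{1} → ∞; triangles are abundant w.h.p.

E[X] ≈ 14.3371; in regime p = Θ(1/n^{2/3}) E[X] diverges (above the triangle threshold p ~ 1/n).


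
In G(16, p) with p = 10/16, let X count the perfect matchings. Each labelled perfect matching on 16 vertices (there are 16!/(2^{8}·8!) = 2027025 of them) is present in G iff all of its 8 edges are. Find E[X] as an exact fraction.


K_16 has 16!/(2^{8}·8!) = 2027025 labelled perfect matchings.
For each such perfect matching H, let X_H = 1 if all 8 edges of H are present in G. Then P[X_H = 1] = p^{8} = (5/8)^{8} = 390625/16777216.
By linearity: E[X] = Σ_H E[X_H] = 2027025 · p^{8} = 2027025 · 390625/16777216 = 791806640625/16777216.
Numerically: E[X] ≈ 4.72e+04.

E[X] = 2027025 · (5/8)^{8} = 791806640625/16777216 ≈ 4.72e+04.


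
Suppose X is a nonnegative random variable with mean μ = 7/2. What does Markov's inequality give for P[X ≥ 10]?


μ = E[X] = 7/2, a = 10.
Markov: P[X ≥ 10] ≤ μ/a = (7/2)/10 = 7/20.
Numerically: ≈ 0.35000.
(Since a = 10 > μ = 3.50000, the bound 7/20 is < 1 and informative.)

P[X ≥ 10] ≤ 7/20 ≈ 0.35000.


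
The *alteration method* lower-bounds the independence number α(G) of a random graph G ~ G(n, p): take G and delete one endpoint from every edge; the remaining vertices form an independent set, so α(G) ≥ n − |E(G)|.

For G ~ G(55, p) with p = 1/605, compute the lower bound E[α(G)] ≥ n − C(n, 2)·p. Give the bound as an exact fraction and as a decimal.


E[|E(G)|] = C(55, 2)·p = 1485 · (1/605) = 27/11.
E[α(G)] ≥ n − E[|E(G)|] = 55 − 27/11 = 578/11.
Numerically: ≈ 52.545455.
(This is only a lower bound; the true E[α(G)] may be larger.)

E[α(G)] ≥ 578/11 ≈ 52.545455.


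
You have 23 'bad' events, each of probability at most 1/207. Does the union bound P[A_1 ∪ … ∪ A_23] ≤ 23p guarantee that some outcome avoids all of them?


Union bound: P[∪_{i=1}^{23} A_i] ≤ Σ_i P[A_i] ≤ 23·p = 23·(1/207) = 1/9.
Numerically: 1/9 ≈ 0.1111.
Is 1/9 < 1? YES.
Since P[∪ A_i] ≤ 1/9 < 1, the complement has P[∩ A_i^c] ≥ 1 − 1/9 = 8/9 > 0, so some outcome avoids every A_i.

23·p = 1/9 ≈ 0.1111; existence CERTIFIED by the union bound.


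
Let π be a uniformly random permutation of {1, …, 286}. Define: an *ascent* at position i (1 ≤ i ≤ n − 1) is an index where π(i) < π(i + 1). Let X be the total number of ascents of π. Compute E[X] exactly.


Write X = Σ X_I over i = 1, …, 285, with X_I the indicator of one ascent.
There are 285 indicators.
For each fixed i, the pair (π(i), π(i+1)) is a uniformly random ordered pair of distinct values from {1, …, 286}; by symmetry P[π(i) < π(i+1)] = 1/2.
By linearity: E[X] = 285 · (1/2) = (286 − 1) · (1/2) = 285/2 ≈ 142.5000.

E[X] = 285/2 = 142.5000.


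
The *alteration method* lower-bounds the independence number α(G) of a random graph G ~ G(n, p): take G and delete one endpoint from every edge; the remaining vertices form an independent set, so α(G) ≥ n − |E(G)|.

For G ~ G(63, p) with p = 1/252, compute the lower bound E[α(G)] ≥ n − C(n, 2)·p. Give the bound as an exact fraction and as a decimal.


E[|E(G)|] = C(63, 2)·p = 1953 · (1/252) = 31/4.
E[α(G)] ≥ n − E[|E(G)|] = 63 − 31/4 = 221/4.
Numerically: ≈ 55.250000.
(This is only a lower bound; the true E[α(G)] may be larger.)

E[α(G)] ≥ 221/4 ≈ 55.250000.


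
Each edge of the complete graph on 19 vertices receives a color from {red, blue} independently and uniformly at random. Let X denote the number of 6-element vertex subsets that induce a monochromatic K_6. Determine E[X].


Let X = Σ_S X_S over the C(19, 6) = 27132 subsets S of size 6, where X_S = 1 if the K_6 on S is monochromatic.
For a fixed S, the K_6 on S has C(6, 2) = 15 edges. P[all 15 edges red] = (1/2)^15, and likewise for blue, so P[monochromatic] = 2·(1/2)^15 = 2^{1 − 15} = 1/16384.
By linearity: E[X] = C(19, 6) · 2^{1 − 15} = 27132 · 1/16384 = 6783/4096.
Numerically: E[X] ≈ 1.6560.

E[X] = C(19,6)·2^(1−C(6,2)) = 6783/4096 ≈ 1.6560.


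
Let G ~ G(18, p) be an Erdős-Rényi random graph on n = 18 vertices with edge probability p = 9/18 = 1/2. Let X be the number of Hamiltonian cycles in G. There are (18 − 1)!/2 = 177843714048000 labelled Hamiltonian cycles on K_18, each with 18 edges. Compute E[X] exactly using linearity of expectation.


K_18 has (18 − 1)!/2 = 177843714048000 labelled Hamiltonian cycles.
For each such Hamiltonian cycle H, let X_H = 1 if all 18 edges of H are present in G. Then P[X_H = 1] = p^{18} = (1/2)^{18} = 1/262144.
By linearity: E[X] = Σ_H E[X_H] = 177843714048000 · p^{18} = 177843714048000 · 1/262144 = 10854718875/16.
Numerically: E[X] ≈ 6.7842e+08.

E[X] = 177843714048000 · (1/2)^{18} = 10854718875/16 ≈ 6.7842e+08.


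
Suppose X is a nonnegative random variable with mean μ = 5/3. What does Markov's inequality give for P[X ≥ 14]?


μ = E[X] = 5/3, a = 14.
Markov: P[X ≥ 14] ≤ μ/a = (5/3)/14 = 5/42.
Numerically: ≈ 0.11905.
(Since a = 14 > μ = 1.66667, the bound 5/42 is < 1 and informative.)

P[X ≥ 14] ≤ 5/42 ≈ 0.11905.


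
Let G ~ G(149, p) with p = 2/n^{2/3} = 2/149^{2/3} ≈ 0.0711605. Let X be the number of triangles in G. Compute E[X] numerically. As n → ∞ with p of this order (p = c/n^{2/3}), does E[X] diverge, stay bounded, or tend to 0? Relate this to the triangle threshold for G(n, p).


Number of potential triangles: C(149, 3) = 540274.
Each occurs with probability p³ ≈ (0.0711605)³ ≈ 3.60344129e-04.
By linearity: E[X] = C(149, 3)·p³ ≈ 540274 · 3.60344129e-04 ≈ 194.684564.
Since α = 2/3 < 1, p = c/n^{2/3} ≫ 1/n is above the triangle threshold p ~ 1/n. Asymptotically E[X] ~ (c³/6)·n^{3(1−α)} = (2³/6)·n^{1} → ∞; triangles are abundant w.h.p.

E[X] ≈ 194.684564; in regime p = Θ(1/n^{2/3}) E[X] diverges (above the triangle threshold p ~ 1/n).


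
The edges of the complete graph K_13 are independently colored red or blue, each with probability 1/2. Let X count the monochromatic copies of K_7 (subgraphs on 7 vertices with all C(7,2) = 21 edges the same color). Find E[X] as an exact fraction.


Let X = Σ_S X_S over the C(13, 7) = 1716 subsets S of size 7, where X_S = 1 if the K_7 on S is monochromatic.
For a fixed S, the K_7 on S has C(7, 2) = 21 edges. P[all 21 edges red] = (1/2)^21, and likewise for blue, so P[monochromatic] = 2·(1/2)^21 = 2^{1 − 21} = 1/1048576.
Summing: E[X] = C(13, 7) · 2^{1 − 21} = 1716 · 1/1048576 = 429/262144.
Numerically: E[X] ≈ 0.0016.

E[X] = C(13,7)·2^(1−C(7,2)) = 429/262144 ≈ 0.0016.


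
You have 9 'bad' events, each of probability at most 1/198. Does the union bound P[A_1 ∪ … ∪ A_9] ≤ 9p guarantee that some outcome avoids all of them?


Union bound: P[∪_{i=1}^{9} A_i] ≤ Σ_i P[A_i] ≤ 9·p = 9·(1/198) = 1/22.
Numerically: 1/22 ≈ 0.045455.
Is 1/22 < 1? YES.
Since P[∪ A_i] ≤ 1/22 < 1, the complement has P[∩ A_i^c] ≥ 1 − 1/22 = 21/22 > 0, so some outcome avoids every A_i.

9·p = 1/22 ≈ 0.045455; existence CERTIFIED by the union bound.


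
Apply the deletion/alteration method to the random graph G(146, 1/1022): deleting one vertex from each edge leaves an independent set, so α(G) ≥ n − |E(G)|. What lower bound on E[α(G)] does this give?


E[|E(G)|] = C(146, 2)·p = 10585 · (1/1022) = 145/14.
E[α(G)] ≥ n − E[|E(G)|] = 146 − 145/14 = 1899/14.
Numerically: ≈ 135.643.
(This is only a lower bound; the true E[α(G)] may be larger.)

E[α(G)] ≥ 1899/14 ≈ 135.643.


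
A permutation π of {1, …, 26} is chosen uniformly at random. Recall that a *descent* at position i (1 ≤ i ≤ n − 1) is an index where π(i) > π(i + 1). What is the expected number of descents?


Write X = Σ X_I over i = 1, …, 25, with X_I the indicator of one descent.
There are 25 indicators.
For each fixed i, the pair (π(i), π(i+1)) is a uniformly random ordered pair of distinct values from {1, …, 26}; by symmetry P[π(i) > π(i+1)] = 1/2.
By linearity: E[X] = 25 · (1/2) = (26 − 1) · (1/2) = 25/2 ≈ 12.50000.

E[X] = 25/2 = 12.50000.


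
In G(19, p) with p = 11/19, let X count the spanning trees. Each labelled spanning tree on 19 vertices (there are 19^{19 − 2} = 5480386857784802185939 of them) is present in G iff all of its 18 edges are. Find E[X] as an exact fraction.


K_19 has 19^{19 − 2} = 5480386857784802185939 labelled spanning trees.
For each such spanning tree H, let X_H = 1 if all 18 edges of H are present in G. Then P[X_H = 1] = p^{18} = (11/19)^{18} = 5559917313492231481/104127350297911241532841.
Summing the indicators: E[X] = Σ_H E[X_H] = 5480386857784802185939 · p^{18} = 5480386857784802185939 · 5559917313492231481/104127350297911241532841 = 5559917313492231481/19.
Numerically: E[X] ≈ 2.9263e+17.

E[X] = 5480386857784802185939 · (11/19)^{18} = 5559917313492231481/19 ≈ 2.9263e+17.


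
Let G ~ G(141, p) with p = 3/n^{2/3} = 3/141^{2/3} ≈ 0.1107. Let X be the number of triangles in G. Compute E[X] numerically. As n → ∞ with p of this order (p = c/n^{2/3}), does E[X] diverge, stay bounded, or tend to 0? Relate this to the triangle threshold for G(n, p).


Number of potential triangles: C(141, 3) = 457310.
Each occurs with probability p³ ≈ (0.1107)³ ≈ 1.358081e-03.
By linearity: E[X] = C(141, 3)·p³ ≈ 457310 · 1.358081e-03 ≈ 621.0638.
Since α = 2/3 < 1, p = c/n^{2/3} ≫ 1/n is above the triangle threshold p ~ 1/n. Asymptotically E[X] ~ (c³/6)·n^{3(1−α)} = (3³/6)·n^{1} → ∞; triangles are abundant w.h.p.

E[X] ≈ 621.0638; in regime p = Θ(1/n^{2/3}) E[X] diverges (above the triangle threshold p ~ 1/n).


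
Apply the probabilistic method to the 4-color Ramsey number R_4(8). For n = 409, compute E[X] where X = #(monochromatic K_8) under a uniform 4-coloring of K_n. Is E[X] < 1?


E[X] = C(409, 8) · 4^{1 − 28} = 18128041135797879 · 4^{−27} = 18128041135797879/18014398509481984.
As a reduced fraction: E[X] = 18128041135797879/18014398509481984 ≈ 1.006.
Is E[X] < 1? NO.
Since E[X] ≥ 1, the first-moment bound is inconclusive at n = 409; it does NOT by itself certify R_4(8) > 409.

E[X] = 18128041135797879/18014398509481984 ≈ 1.006; E[X] ≥ 1; first-moment method inconclusive here.


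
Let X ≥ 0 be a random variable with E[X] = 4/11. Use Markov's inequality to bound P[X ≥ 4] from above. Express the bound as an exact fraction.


μ = E[X] = 4/11, a = 4.
Markov: P[X ≥ 4] ≤ μ/a = (4/11)/4 = 1/11.
Numerically: ≈ 0.0909.
(Since a = 4 > μ = 0.3636, the bound 1/11 is < 1 and informative.)

P[X ≥ 4] ≤ 1/11 ≈ 0.0909.


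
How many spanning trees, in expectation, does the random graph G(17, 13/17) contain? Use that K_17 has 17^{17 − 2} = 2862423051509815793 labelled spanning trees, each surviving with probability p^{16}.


K_17 has 17^{17 − 2} = 2862423051509815793 labelled spanning trees.
For each such spanning tree H, let X_H = 1 if all 16 edges of H are present in G. Then P[X_H = 1] = p^{16} = (13/17)^{16} = 665416609183179841/48661191875666868481.
By linearity: E[X] = Σ_H E[X_H] = 2862423051509815793 · p^{16} = 2862423051509815793 · 665416609183179841/48661191875666868481 = 665416609183179841/17.
Numerically: E[X] ≈ 3.914e+16.

E[X] = 2862423051509815793 · (13/17)^{16} = 665416609183179841/17 ≈ 3.914e+16.


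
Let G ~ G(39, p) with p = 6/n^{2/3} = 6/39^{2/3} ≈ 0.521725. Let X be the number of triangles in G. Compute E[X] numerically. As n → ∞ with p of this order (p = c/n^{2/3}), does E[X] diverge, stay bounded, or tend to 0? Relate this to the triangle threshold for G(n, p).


Number of potential triangles: C(39, 3) = 9139.
Each occurs with probability p³ ≈ (0.521725)³ ≈ 1.42011834e-01.
By linearity: E[X] = C(39, 3)·p³ ≈ 9139 · 1.42011834e-01 ≈ 1297.846154.
Since α = 2/3 < 1, p = c/n^{2/3} ≫ 1/n is above the triangle threshold p ~ 1/n. Asymptotically E[X] ~ (c³/6)·n^{3(1−α)} = (6³/6)·n^{1} → ∞; triangles are abundant w.h.p.

E[X] ≈ 1297.846154; in regime p = Θ(1/n^{2/3}) E[X] diverges (above the triangle threshold p ~ 1/n).


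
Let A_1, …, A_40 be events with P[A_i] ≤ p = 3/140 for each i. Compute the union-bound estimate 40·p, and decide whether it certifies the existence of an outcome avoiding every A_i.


Union bound: P[∪_{i=1}^{40} A_i] ≤ Σ_i P[A_i] ≤ 40·p = 40·(3/140) = 6/7.
Numerically: 6/7 ≈ 0.857.
Is 6/7 < 1? YES.
Since P[∪ A_i] ≤ 6/7 < 1, the complement has P[∩ A_i^c] ≥ 1 − 6/7 = 1/7 > 0, so some outcome avoids every A_i.

40·p = 6/7 ≈ 0.857; existence CERTIFIED by the union bound.


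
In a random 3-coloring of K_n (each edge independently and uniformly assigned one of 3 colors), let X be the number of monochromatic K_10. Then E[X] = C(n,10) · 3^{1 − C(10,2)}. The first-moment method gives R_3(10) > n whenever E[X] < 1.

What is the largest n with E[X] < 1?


We need C(n, 10) · 3^{1 − 45} < 1, i.e. C(n, 10) < 3^{45 − 1} = 984770902183611232881.
Check values of n near the boundary:
  n = 570: C(570, 10) = 921524823451961408691; 921524823451961408691 < 984770902183611232881? YES
  n = 571: C(571, 10) = 937951290893172842001; 937951290893172842001 < 984770902183611232881? YES
  n = 572: C(572, 10) = 954640815642161682606; 954640815642161682606 < 984770902183611232881? YES
  n = 573: C(573, 10) = 971597135635805762226; 971597135635805762226 < 984770902183611232881? YES
  n = 574: C(574, 10) = 988824035203816502691; 988824035203816502691 < 984770902183611232881? NO
The largest n with C(n, 10) < 984770902183611232881 is n = 573 (where E[X] = 35985079097622435638/36472996377170786403 ≈ 0.986623). Hence R_3(10) > 573, i.e. R_3(10) ≥ 574.

Largest n = 573; hence R_3(10) > 573.


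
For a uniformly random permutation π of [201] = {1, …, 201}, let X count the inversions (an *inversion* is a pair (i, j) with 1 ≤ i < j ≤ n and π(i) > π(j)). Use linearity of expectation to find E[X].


Write X = Σ X_I over the C(201, 2) = 20100 pairs i < j, with X_I the indicator of one inversion.
There are 20100 indicators.
For each fixed pair i < j, the values π(i) and π(j) are two distinct elements of {1, …, 201} in uniformly random order; by symmetry P[π(i) > π(j)] = 1/2.
By linearity: E[X] = 20100 · (1/2) = C(201, 2) · (1/2) = 20100/2 = 10050 ≈ 10050.000.

E[X] = 10050 = 10050.000.
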